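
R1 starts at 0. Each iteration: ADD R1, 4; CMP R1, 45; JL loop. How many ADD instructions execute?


Loop trace (R1 starts at 0, target 45, step 4):
  ADD #1: R1 = 0 + 4 = 4  → 4 < 45, loop
  ADD #2: R1 = 4 + 4 = 8  → 8 < 45, loop
  ADD #3: R1 = 8 + 4 = 12  → 12 < 45, loop
  ADD #4: R1 = 12 + 4 = 16  → 16 < 45, loop
  ADD #5: R1 = 16 + 4 = 20  → 20 < 45, loop
  ADD #6: R1 = 20 + 4 = 24  → 24 < 45, loop
  ADD #7: R1 = 24 + 4 = 28  → 28 < 45, loop
  ADD #8: R1 = 28 + 4 = 32  → 32 < 45, loop
  ADD #9: R1 = 32 + 4 = 36  → 36 < 45, loop
  ADD #10: R1 = 36 + 4 = 40  → 40 < 45, loop
  ADD #11: R1 = 40 + 4 = 44  → 44 < 45, loop
  ADD #12: R1 = 44 + 4 = 48  → 48 >= 45, exit
Total ADD instructions: 12

12


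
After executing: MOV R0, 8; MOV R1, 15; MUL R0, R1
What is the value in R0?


Register state trace:
  MOV R0, 8  → R0 = 8
  MOV R1, 15  → R1 = 15
  MUL R0, R1  → R0 = 8 * 15 = 120
Final: R0 = 120

120


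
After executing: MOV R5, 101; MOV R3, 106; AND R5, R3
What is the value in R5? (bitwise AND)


Register state trace:
  MOV R5, 101  → R5 = 101 (0b01100101)
  MOV R3, 106  → R3 = 106 (0b01101010)
  AND R5, R3  → R5 = 101 AND 106 = 96 (0b01100000)
Final: R5 = 96

96


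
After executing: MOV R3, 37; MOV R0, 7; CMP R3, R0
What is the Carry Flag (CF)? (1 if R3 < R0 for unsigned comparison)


Register state trace:
  MOV R3, 37  → R3 = 37
  MOV R0, 7  → R0 = 7
  CMP R3, R0  → unsigned 37 - 7: no borrow
  37 >= 7, so CF = 0
CF = 0

0


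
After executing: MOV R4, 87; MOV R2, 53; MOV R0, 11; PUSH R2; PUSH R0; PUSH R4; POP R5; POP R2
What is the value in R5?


Stack trace (top is rightmost):
  MOV R4, 87  → R4 = 87
  MOV R2, 53  → R2 = 53
  MOV R0, 11  → R0 = 11
  PUSH R2  → stack: [53]
  PUSH R0  → stack: [53, 11]
  PUSH R4  → stack: [53, 11, 87]
  POP R5  → R5 = 87, stack: [53, 11]
  POP R2  → R2 = 11, stack: [53]
Final: R5 = 87

87


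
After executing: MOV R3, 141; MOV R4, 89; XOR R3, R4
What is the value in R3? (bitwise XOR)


Register state trace:
  MOV R3, 141  → R3 = 141 (0b10001101)
  MOV R4, 89  → R4 = 89 (0b01011001)
  XOR R3, R4  → R3 = 141 XOR 89 = 212 (0b11010100)
Final: R3 = 212

212


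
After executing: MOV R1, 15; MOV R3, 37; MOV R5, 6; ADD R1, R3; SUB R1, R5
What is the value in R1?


Register state trace:
  MOV R1, 15  → R1 = 15
  MOV R3, 37  → R3 = 37
  MOV R5, 6  → R5 = 6
  ADD R1, R3  → R1 = 15 + 37 = 52
  SUB R1, R5  → R1 = 52 - 6 = 46
Final: R1 = 46

46


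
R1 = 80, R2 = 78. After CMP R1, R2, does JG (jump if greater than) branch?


Trace:
  R1 = 80, R2 = 78
  CMP R1, R2  → compares 80 vs 78
  JG checks: is 80 greater than 78?
  80 > 78, so condition is true
Branch taken: Yes

Yes


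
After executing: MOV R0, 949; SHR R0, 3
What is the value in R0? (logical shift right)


Register state trace:
  MOV R0, 949  → R0 = 949
  SHR R0, 3  → R0 = 949 >> 3 = 949 // 2^3 = 118
Final: R0 = 118

118


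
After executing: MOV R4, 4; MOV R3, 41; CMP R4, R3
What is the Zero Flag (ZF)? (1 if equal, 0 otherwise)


Register state trace:
  MOV R4, 4  → R4 = 4
  MOV R3, 41  → R3 = 41
  CMP R4, R3  → computes 4 - 41 = -37
  Result is nonzero, so values are not equal
ZF = 0

0


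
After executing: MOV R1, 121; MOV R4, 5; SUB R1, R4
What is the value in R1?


Register state trace:
  MOV R1, 121  → R1 = 121
  MOV R4, 5  → R4 = 5
  SUB R1, R4  → R1 = 121 - 5 = 116
Final: R1 = 116

116


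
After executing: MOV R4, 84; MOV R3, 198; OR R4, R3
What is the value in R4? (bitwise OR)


Register state trace:
  MOV R4, 84  → R4 = 84 (0b01010100)
  MOV R3, 198  → R3 = 198 (0b11000110)
  OR R4, R3   → R4 = 84 OR 198 = 214 (0b11010110)
Final: R4 = 214

214


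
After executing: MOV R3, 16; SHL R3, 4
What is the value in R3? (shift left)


Register state trace:
  MOV R3, 16  → R3 = 16
  SHL R3, 4  → R3 = 16 << 4 = 16 * 2^4 = 256
Final: R3 = 256

256


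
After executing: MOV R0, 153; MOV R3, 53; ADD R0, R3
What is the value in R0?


Register state trace:
  MOV R0, 153  → R0 = 153
  MOV R3, 53  → R3 = 53
  ADD R0, R3  → R0 = 153 + 53 = 206
Final: R0 = 206

206


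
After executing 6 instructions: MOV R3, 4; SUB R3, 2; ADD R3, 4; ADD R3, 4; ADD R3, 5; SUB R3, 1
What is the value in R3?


Register state trace:
  MOV R3, 4  → R3 = 4
  SUB R3, 2  → R3 = 4 - 2 = 2
  ADD R3, 4  → R3 = 2 + 4 = 6
  ADD R3, 4  → R3 = 6 + 4 = 10
  ADD R3, 5  → R3 = 10 + 5 = 15
  SUB R3, 1  → R3 = 15 - 1 = 14
Final: R3 = 14

14


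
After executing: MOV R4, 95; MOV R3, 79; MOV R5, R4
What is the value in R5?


Register state trace:
  MOV R4, 95  → R4 = 95
  MOV R3, 79  → R3 = 79
  MOV R5, R4  → R5 = 95
Final: R5 = 95

95


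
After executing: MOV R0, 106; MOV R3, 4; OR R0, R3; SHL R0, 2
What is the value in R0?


Register state trace:
  MOV R0, 106  → R0 = 106 (0b01101010)
  MOV R3, 4  → R3 = 4 (0b00000100)
  OR R0, R3  → R0 = 106 OR 4 = 110 (0b01101110)
  SHL R0, 2  → R0 = 110 << 2 = 440
Final: R0 = 440

440


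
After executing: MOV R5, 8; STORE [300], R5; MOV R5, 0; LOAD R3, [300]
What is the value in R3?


Register and memory trace:
  MOV R5, 8  → R5 = 8
  STORE [300], R5  → mem[300] = 8
  MOV R5, 0  → R5 = 0
  LOAD R3, [300]  → R3 = mem[300] = 8
Final: R3 = 8

8


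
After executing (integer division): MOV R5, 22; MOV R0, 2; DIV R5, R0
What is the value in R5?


Register state trace:
  MOV R5, 22  → R5 = 22
  MOV R0, 2  → R0 = 2
  DIV R5, R0  → R5 = 22 // 2 = 11
Final: R5 = 11

11


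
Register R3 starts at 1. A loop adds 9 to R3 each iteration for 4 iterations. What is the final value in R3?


Starting value: R3 = 1
  Iter 1: R3 = 1 + 9 = 10
  Iter 2: R3 = 10 + 9 = 19
  Iter 3: R3 = 19 + 9 = 28
  Iter 4: R3 = 28 + 9 = 37
Final: R3 = 37

37


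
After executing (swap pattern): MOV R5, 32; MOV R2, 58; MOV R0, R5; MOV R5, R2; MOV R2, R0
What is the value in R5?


Register state trace (swap pattern):
  MOV R5, 32  → R5 = 32
  MOV R2, 58  → R2 = 58
  MOV R0, R5  → R0 = 32  (save R5)
  MOV R5, R2  → R5 = 58  (R5 gets R2's value)
  MOV R2, R0  → R2 = 32  (R2 gets saved value)
Final: R5 = 58

58


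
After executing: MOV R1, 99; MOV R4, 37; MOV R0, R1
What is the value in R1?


Register state trace:
  MOV R1, 99  → R1 = 99
  MOV R4, 37  → R4 = 37
  MOV R0, R1  → R0 = 99
Final: R1 = 99

99


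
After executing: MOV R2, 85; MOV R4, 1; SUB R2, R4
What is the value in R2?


Register state trace:
  MOV R2, 85  → R2 = 85
  MOV R4, 1  → R4 = 1
  SUB R2, R4  → R2 = 85 - 1 = 84
Final: R2 = 84

84


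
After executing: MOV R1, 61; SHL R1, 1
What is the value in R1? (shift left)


Register state trace:
  MOV R1, 61  → R1 = 61
  SHL R1, 1  → R1 = 61 << 1 = 61 * 2^1 = 122
Final: R1 = 122

122


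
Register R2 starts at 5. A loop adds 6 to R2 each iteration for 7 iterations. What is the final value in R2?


Starting value: R2 = 5
  Iter 1: R2 = 5 + 6 = 11
  Iter 2: R2 = 11 + 6 = 17
  Iter 3: R2 = 17 + 6 = 23
  Iter 4: R2 = 23 + 6 = 29
  Iter 5: R2 = 29 + 6 = 35
  Iter 6: R2 = 35 + 6 = 41
  Iter 7: R2 = 41 + 6 = 47
Final: R2 = 47

47


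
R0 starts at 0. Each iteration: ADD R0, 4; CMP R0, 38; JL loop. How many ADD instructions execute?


Loop trace (R0 starts at 0, target 38, step 4):
  ADD #1: R0 = 0 + 4 = 4  → 4 < 38, loop
  ADD #2: R0 = 4 + 4 = 8  → 8 < 38, loop
  ADD #3: R0 = 8 + 4 = 12  → 12 < 38, loop
  ADD #4: R0 = 12 + 4 = 16  → 16 < 38, loop
  ADD #5: R0 = 16 + 4 = 20  → 20 < 38, loop
  ADD #6: R0 = 20 + 4 = 24  → 24 < 38, loop
  ADD #7: R0 = 24 + 4 = 28  → 28 < 38, loop
  ADD #8: R0 = 28 + 4 = 32  → 32 < 38, loop
  ADD #9: R0 = 32 + 4 = 36  → 36 < 38, loop
  ADD #10: R0 = 36 + 4 = 40  → 40 >= 38, exit
Total ADD instructions: 10

10


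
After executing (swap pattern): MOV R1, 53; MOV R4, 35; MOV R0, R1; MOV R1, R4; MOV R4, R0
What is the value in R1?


Register state trace (swap pattern):
  MOV R1, 53  → R1 = 53
  MOV R4, 35  → R4 = 35
  MOV R0, R1  → R0 = 53  (save R1)
  MOV R1, R4  → R1 = 35  (R1 gets R4's value)
  MOV R4, R0  → R4 = 53  (R4 gets saved value)
Final: R1 = 35

35


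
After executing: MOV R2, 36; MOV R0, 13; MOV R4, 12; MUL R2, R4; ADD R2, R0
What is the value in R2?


Register state trace:
  MOV R2, 36  → R2 = 36
  MOV R0, 13  → R0 = 13
  MOV R4, 12  → R4 = 12
  MUL R2, R4  → R2 = 36 * 12 = 432
  ADD R2, R0  → R2 = 432 + 13 = 445
Final: R2 = 445

445


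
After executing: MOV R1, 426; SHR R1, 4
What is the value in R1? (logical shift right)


Register state trace:
  MOV R1, 426  → R1 = 426
  SHR R1, 4  → R1 = 426 >> 4 = 426 // 2^4 = 26
Final: R1 = 26

26


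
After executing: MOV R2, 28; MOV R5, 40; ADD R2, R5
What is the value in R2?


Register state trace:
  MOV R2, 28  → R2 = 28
  MOV R5, 40  → R5 = 40
  ADD R2, R5  → R2 = 28 + 40 = 68
Final: R2 = 68

68


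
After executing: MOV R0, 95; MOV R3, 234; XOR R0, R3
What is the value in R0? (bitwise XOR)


Register state trace:
  MOV R0, 95  → R0 = 95 (0b01011111)
  MOV R3, 234  → R3 = 234 (0b11101010)
  XOR R0, R3  → R0 = 95 XOR 234 = 181 (0b10110101)
Final: R0 = 181

181


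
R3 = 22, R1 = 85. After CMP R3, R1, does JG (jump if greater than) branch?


Trace:
  R3 = 22, R1 = 85
  CMP R3, R1  → compares 22 vs 85
  JG checks: is 22 greater than 85?
  22 < 85, so condition is false
Branch taken: No

No


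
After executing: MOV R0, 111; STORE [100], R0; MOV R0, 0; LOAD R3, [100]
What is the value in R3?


Register and memory trace:
  MOV R0, 111  → R0 = 111
  STORE [100], R0  → mem[100] = 111
  MOV R0, 0  → R0 = 0
  LOAD R3, [100]  → R3 = mem[100] = 111
Final: R3 = 111

111


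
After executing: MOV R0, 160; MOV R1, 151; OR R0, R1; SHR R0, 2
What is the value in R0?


Register state trace:
  MOV R0, 160  → R0 = 160 (0b10100000)
  MOV R1, 151  → R1 = 151 (0b10010111)
  OR R0, R1  → R0 = 160 OR 151 = 183 (0b10110111)
  SHR R0, 2  → R0 = 183 >> 2 = 45
Final: R0 = 45

45


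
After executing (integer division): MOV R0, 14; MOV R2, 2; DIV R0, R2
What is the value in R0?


Register state trace:
  MOV R0, 14  → R0 = 14
  MOV R2, 2  → R2 = 2
  DIV R0, R2  → R0 = 14 // 2 = 7
Final: R0 = 7

7


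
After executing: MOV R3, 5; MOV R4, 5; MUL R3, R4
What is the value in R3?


Register state trace:
  MOV R3, 5  → R3 = 5
  MOV R4, 5  → R4 = 5
  MUL R3, R4  → R3 = 5 * 5 = 25
Final: R3 = 25

25


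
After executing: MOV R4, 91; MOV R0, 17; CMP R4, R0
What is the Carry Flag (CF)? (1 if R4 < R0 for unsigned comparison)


Register state trace:
  MOV R4, 91  → R4 = 91
  MOV R0, 17  → R0 = 17
  CMP R4, R0  → unsigned 91 - 17: no borrow
  91 >= 17, so CF = 0
CF = 0

0


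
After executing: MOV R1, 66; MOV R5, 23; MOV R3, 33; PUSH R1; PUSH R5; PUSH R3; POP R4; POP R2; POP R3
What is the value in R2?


Stack trace (top is rightmost):
  MOV R1, 66  → R1 = 66
  MOV R5, 23  → R5 = 23
  MOV R3, 33  → R3 = 33
  PUSH R1  → stack: [66]
  PUSH R5  → stack: [66, 23]
  PUSH R3  → stack: [66, 23, 33]
  POP R4  → R4 = 33, stack: [66, 23]
  POP R2  → R2 = 23, stack: [66]
  POP R3  → R3 = 66, stack: []
Final: R2 = 23

23


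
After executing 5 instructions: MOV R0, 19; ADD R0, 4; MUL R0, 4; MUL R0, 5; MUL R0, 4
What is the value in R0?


Register state trace:
  MOV R0, 19  → R0 = 19
  ADD R0, 4  → R0 = 19 + 4 = 23
  MUL R0, 4  → R0 = 23 * 4 = 92
  MUL R0, 5  → R0 = 92 * 5 = 460
  MUL R0, 4  → R0 = 460 * 4 = 1840
Final: R0 = 1840

1840


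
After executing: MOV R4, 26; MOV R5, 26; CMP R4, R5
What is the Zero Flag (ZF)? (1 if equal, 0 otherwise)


Register state trace:
  MOV R4, 26  → R4 = 26
  MOV R5, 26  → R5 = 26
  CMP R4, R5  → computes 26 - 26 = 0
  Result is zero, so values are equal
ZF = 1

1


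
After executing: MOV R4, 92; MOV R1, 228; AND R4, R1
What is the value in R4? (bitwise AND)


Register state trace:
  MOV R4, 92  → R4 = 92 (0b01011100)
  MOV R1, 228  → R1 = 228 (0b11100100)
  AND R4, R1  → R4 = 92 AND 228 = 68 (0b01000100)
Final: R4 = 68

68


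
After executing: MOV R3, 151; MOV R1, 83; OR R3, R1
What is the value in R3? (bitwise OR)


Register state trace:
  MOV R3, 151  → R3 = 151 (0b10010111)
  MOV R1, 83  → R1 = 83 (0b01010011)
  OR R3, R1   → R3 = 151 OR 83 = 215 (0b11010111)
Final: R3 = 215

215


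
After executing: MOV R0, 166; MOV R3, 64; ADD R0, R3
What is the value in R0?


Register state trace:
  MOV R0, 166  → R0 = 166
  MOV R3, 64  → R3 = 64
  ADD R0, R3  → R0 = 166 + 64 = 230
Final: R0 = 230

230


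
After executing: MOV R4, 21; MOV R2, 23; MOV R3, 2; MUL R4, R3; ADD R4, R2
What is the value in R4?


Register state trace:
  MOV R4, 21  → R4 = 21
  MOV R2, 23  → R2 = 23
  MOV R3, 2  → R3 = 2
  MUL R4, R3  → R4 = 21 * 2 = 42
  ADD R4, R2  → R4 = 42 + 23 = 65
Final: R4 = 65

65


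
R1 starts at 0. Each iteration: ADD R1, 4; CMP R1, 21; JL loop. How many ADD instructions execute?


Loop trace (R1 starts at 0, target 21, step 4):
  ADD #1: R1 = 0 + 4 = 4  → 4 < 21, loop
  ADD #2: R1 = 4 + 4 = 8  → 8 < 21, loop
  ADD #3: R1 = 8 + 4 = 12  → 12 < 21, loop
  ADD #4: R1 = 12 + 4 = 16  → 16 < 21, loop
  ADD #5: R1 = 16 + 4 = 20  → 20 < 21, loop
  ADD #6: R1 = 20 + 4 = 24  → 24 >= 21, exit
Total ADD instructions: 6

6


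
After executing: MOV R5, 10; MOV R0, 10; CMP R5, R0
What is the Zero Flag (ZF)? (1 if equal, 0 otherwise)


Register state trace:
  MOV R5, 10  → R5 = 10
  MOV R0, 10  → R0 = 10
  CMP R5, R0  → computes 10 - 10 = 0
  Result is zero, so values are equal
ZF = 1

1


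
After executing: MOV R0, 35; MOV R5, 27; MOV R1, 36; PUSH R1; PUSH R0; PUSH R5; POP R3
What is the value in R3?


Stack trace (top is rightmost):
  MOV R0, 35  → R0 = 35
  MOV R5, 27  → R5 = 27
  MOV R1, 36  → R1 = 36
  PUSH R1  → stack: [36]
  PUSH R0  → stack: [36, 35]
  PUSH R5  → stack: [36, 35, 27]
  POP R3  → R3 = 27, stack: [36, 35]
Final: R3 = 27

27


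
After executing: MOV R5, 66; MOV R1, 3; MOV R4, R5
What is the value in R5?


Register state trace:
  MOV R5, 66  → R5 = 66
  MOV R1, 3  → R1 = 3
  MOV R4, R5  → R4 = 66
Final: R5 = 66

66


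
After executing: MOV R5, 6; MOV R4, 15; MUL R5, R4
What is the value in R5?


Register state trace:
  MOV R5, 6  → R5 = 6
  MOV R4, 15  → R4 = 15
  MUL R5, R4  → R5 = 6 * 15 = 90
Final: R5 = 90

90


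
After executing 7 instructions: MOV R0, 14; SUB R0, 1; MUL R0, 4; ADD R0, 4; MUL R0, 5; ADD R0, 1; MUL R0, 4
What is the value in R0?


Register state trace:
  MOV R0, 14  → R0 = 14
  SUB R0, 1  → R0 = 14 - 1 = 13
  MUL R0, 4  → R0 = 13 * 4 = 52
  ADD R0, 4  → R0 = 52 + 4 = 56
  MUL R0, 5  → R0 = 56 * 5 = 280
  ADD R0, 1  → R0 = 280 + 1 = 281
  MUL R0, 4  → R0 = 281 * 4 = 1124
Final: R0 = 1124

1124


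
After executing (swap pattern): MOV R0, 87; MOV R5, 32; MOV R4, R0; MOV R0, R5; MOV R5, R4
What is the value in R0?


Register state trace (swap pattern):
  MOV R0, 87  → R0 = 87
  MOV R5, 32  → R5 = 32
  MOV R4, R0  → R4 = 87  (save R0)
  MOV R0, R5  → R0 = 32  (R0 gets R5's value)
  MOV R5, R4  → R5 = 87  (R5 gets saved value)
Final: R0 = 32

32


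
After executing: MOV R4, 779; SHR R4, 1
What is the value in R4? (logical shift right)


Register state trace:
  MOV R4, 779  → R4 = 779
  SHR R4, 1  → R4 = 779 >> 1 = 779 // 2^1 = 389
Final: R4 = 389

389


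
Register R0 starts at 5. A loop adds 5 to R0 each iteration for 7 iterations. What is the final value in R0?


Starting value: R0 = 5
  Iter 1: R0 = 5 + 5 = 10
  Iter 2: R0 = 10 + 5 = 15
  Iter 3: R0 = 15 + 5 = 20
  Iter 4: R0 = 20 + 5 = 25
  Iter 5: R0 = 25 + 5 = 30
  Iter 6: R0 = 30 + 5 = 35
  Iter 7: R0 = 35 + 5 = 40
Final: R0 = 40

40


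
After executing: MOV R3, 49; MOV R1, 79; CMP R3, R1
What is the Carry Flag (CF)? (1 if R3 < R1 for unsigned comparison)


Register state trace:
  MOV R3, 49  → R3 = 49
  MOV R1, 79  → R1 = 79
  CMP R3, R1  → unsigned 49 - 79: borrow occurs
  49 < 79, so CF = 1
CF = 1

1


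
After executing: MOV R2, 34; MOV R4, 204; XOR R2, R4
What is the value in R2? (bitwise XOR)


Register state trace:
  MOV R2, 34  → R2 = 34 (0b00100010)
  MOV R4, 204  → R4 = 204 (0b11001100)
  XOR R2, R4  → R2 = 34 XOR 204 = 238 (0b11101110)
Final: R2 = 238

238


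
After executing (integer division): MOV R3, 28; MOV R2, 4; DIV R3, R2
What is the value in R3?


Register state trace:
  MOV R3, 28  → R3 = 28
  MOV R2, 4  → R2 = 4
  DIV R3, R2  → R3 = 28 // 4 = 7
Final: R3 = 7

7


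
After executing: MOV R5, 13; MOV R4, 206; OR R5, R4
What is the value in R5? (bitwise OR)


Register state trace:
  MOV R5, 13  → R5 = 13 (0b00001101)
  MOV R4, 206  → R4 = 206 (0b11001110)
  OR R5, R4   → R5 = 13 OR 206 = 207 (0b11001111)
Final: R5 = 207

207


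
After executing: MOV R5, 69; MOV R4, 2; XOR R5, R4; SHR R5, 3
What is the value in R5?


Register state trace:
  MOV R5, 69  → R5 = 69 (0b01000101)
  MOV R4, 2  → R4 = 2 (0b00000010)
  XOR R5, R4  → R5 = 69 XOR 2 = 71 (0b01000111)
  SHR R5, 3  → R5 = 71 >> 3 = 8
Final: R5 = 8

8


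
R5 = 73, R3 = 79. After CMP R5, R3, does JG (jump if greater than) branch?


Trace:
  R5 = 73, R3 = 79
  CMP R5, R3  → compares 73 vs 79
  JG checks: is 73 greater than 79?
  73 < 79, so condition is false
Branch taken: No

No


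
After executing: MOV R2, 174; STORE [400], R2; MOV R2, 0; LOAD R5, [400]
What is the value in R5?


Register and memory trace:
  MOV R2, 174  → R2 = 174
  STORE [400], R2  → mem[400] = 174
  MOV R2, 0  → R2 = 0
  LOAD R5, [400]  → R5 = mem[400] = 174
Final: R5 = 174

174


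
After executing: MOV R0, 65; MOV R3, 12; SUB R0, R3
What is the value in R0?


Register state trace:
  MOV R0, 65  → R0 = 65
  MOV R3, 12  → R3 = 12
  SUB R0, R3  → R0 = 65 - 12 = 53
Final: R0 = 53

53


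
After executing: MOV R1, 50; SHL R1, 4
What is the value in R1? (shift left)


Register state trace:
  MOV R1, 50  → R1 = 50
  SHL R1, 4  → R1 = 50 << 4 = 50 * 2^4 = 800
Final: R1 = 800

800


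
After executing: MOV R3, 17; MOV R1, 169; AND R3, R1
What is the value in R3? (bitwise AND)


Register state trace:
  MOV R3, 17  → R3 = 17 (0b00010001)
  MOV R1, 169  → R1 = 169 (0b10101001)
  AND R3, R1  → R3 = 17 AND 169 = 1 (0b00000001)
Final: R3 = 1

1


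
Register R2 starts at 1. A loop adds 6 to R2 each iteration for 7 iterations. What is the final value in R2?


Starting value: R2 = 1
  Iter 1: R2 = 1 + 6 = 7
  Iter 2: R2 = 7 + 6 = 13
  Iter 3: R2 = 13 + 6 = 19
  Iter 4: R2 = 19 + 6 = 25
  Iter 5: R2 = 25 + 6 = 31
  Iter 6: R2 = 31 + 6 = 37
  Iter 7: R2 = 37 + 6 = 43
Final: R2 = 43

43


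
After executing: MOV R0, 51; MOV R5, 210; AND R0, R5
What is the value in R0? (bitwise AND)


Register state trace:
  MOV R0, 51  → R0 = 51 (0b00110011)
  MOV R5, 210  → R5 = 210 (0b11010010)
  AND R0, R5  → R0 = 51 AND 210 = 18 (0b00010010)
Final: R0 = 18

18


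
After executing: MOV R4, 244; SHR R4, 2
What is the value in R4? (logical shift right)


Register state trace:
  MOV R4, 244  → R4 = 244
  SHR R4, 2  → R4 = 244 >> 2 = 244 // 2^2 = 61
Final: R4 = 61

61


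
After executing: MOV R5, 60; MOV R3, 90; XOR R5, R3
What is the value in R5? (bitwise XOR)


Register state trace:
  MOV R5, 60  → R5 = 60 (0b00111100)
  MOV R3, 90  → R3 = 90 (0b01011010)
  XOR R5, R3  → R5 = 60 XOR 90 = 102 (0b01100110)
Final: R5 = 102

102


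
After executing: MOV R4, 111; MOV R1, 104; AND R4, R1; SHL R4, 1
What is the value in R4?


Register state trace:
  MOV R4, 111  → R4 = 111 (0b01101111)
  MOV R1, 104  → R1 = 104 (0b01101000)
  AND R4, R1  → R4 = 111 AND 104 = 104 (0b01101000)
  SHL R4, 1  → R4 = 104 << 1 = 208
Final: R4 = 208

208


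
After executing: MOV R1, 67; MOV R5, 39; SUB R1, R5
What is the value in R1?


Register state trace:
  MOV R1, 67  → R1 = 67
  MOV R5, 39  → R5 = 39
  SUB R1, R5  → R1 = 67 - 39 = 28
Final: R1 = 28

28


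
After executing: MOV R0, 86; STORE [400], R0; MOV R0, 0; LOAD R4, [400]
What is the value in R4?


Register and memory trace:
  MOV R0, 86  → R0 = 86
  STORE [400], R0  → mem[400] = 86
  MOV R0, 0  → R0 = 0
  LOAD R4, [400]  → R4 = mem[400] = 86
Final: R4 = 86

86


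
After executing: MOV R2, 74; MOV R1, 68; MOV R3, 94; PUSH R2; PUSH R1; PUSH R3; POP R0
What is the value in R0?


Stack trace (top is rightmost):
  MOV R2, 74  → R2 = 74
  MOV R1, 68  → R1 = 68
  MOV R3, 94  → R3 = 94
  PUSH R2  → stack: [74]
  PUSH R1  → stack: [74, 68]
  PUSH R3  → stack: [74, 68, 94]
  POP R0  → R0 = 94, stack: [74, 68]
Final: R0 = 94

94


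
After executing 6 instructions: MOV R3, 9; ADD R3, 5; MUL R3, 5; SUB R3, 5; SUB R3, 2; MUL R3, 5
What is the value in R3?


Register state trace:
  MOV R3, 9  → R3 = 9
  ADD R3, 5  → R3 = 9 + 5 = 14
  MUL R3, 5  → R3 = 14 * 5 = 70
  SUB R3, 5  → R3 = 70 - 5 = 65
  SUB R3, 2  → R3 = 65 - 2 = 63
  MUL R3, 5  → R3 = 63 * 5 = 315
Final: R3 = 315

315


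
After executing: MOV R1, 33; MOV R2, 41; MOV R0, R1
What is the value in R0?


Register state trace:
  MOV R1, 33  → R1 = 33
  MOV R2, 41  → R2 = 41
  MOV R0, R1  → R0 = 33
Final: R0 = 33

33


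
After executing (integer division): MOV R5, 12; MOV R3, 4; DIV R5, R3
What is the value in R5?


Register state trace:
  MOV R5, 12  → R5 = 12
  MOV R3, 4  → R3 = 4
  DIV R5, R3  → R5 = 12 // 4 = 3
Final: R5 = 3

3


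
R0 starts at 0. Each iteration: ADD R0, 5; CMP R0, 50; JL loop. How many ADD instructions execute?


Loop trace (R0 starts at 0, target 50, step 5):
  ADD #1: R0 = 0 + 5 = 5  → 5 < 50, loop
  ADD #2: R0 = 5 + 5 = 10  → 10 < 50, loop
  ADD #3: R0 = 10 + 5 = 15  → 15 < 50, loop
  ADD #4: R0 = 15 + 5 = 20  → 20 < 50, loop
  ADD #5: R0 = 20 + 5 = 25  → 25 < 50, loop
  ADD #6: R0 = 25 + 5 = 30  → 30 < 50, loop
  ADD #7: R0 = 30 + 5 = 35  → 35 < 50, loop
  ADD #8: R0 = 35 + 5 = 40  → 40 < 50, loop
  ADD #9: R0 = 40 + 5 = 45  → 45 < 50, loop
  ADD #10: R0 = 45 + 5 = 50  → 50 >= 50, exit
Total ADD instructions: 10

10


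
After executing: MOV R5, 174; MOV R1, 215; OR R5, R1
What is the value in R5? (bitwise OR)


Register state trace:
  MOV R5, 174  → R5 = 174 (0b10101110)
  MOV R1, 215  → R1 = 215 (0b11010111)
  OR R5, R1   → R5 = 174 OR 215 = 255 (0b11111111)
Final: R5 = 255

255


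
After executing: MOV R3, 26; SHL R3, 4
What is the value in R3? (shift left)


Register state trace:
  MOV R3, 26  → R3 = 26
  SHL R3, 4  → R3 = 26 << 4 = 26 * 2^4 = 416
Final: R3 = 416

416


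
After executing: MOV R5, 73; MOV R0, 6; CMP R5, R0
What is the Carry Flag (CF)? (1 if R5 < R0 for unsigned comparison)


Register state trace:
  MOV R5, 73  → R5 = 73
  MOV R0, 6  → R0 = 6
  CMP R5, R0  → unsigned 73 - 6: no borrow
  73 >= 6, so CF = 0
CF = 0

0


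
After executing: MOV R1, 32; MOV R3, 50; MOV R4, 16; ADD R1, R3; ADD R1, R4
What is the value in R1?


Register state trace:
  MOV R1, 32  → R1 = 32
  MOV R3, 50  → R3 = 50
  MOV R4, 16  → R4 = 16
  ADD R1, R3  → R1 = 32 + 50 = 82
  ADD R1, R4  → R1 = 82 + 16 = 98
Final: R1 = 98

98


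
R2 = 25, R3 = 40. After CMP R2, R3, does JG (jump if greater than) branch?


Trace:
  R2 = 25, R3 = 40
  CMP R2, R3  → compares 25 vs 40
  JG checks: is 25 greater than 40?
  25 < 40, so condition is false
Branch taken: No

No


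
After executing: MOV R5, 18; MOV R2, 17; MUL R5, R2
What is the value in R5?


Register state trace:
  MOV R5, 18  → R5 = 18
  MOV R2, 17  → R2 = 17
  MUL R5, R2  → R5 = 18 * 17 = 306
Final: R5 = 306

306


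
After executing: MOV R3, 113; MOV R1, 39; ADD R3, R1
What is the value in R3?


Register state trace:
  MOV R3, 113  → R3 = 113
  MOV R1, 39  → R1 = 39
  ADD R3, R1  → R3 = 113 + 39 = 152
Final: R3 = 152

152


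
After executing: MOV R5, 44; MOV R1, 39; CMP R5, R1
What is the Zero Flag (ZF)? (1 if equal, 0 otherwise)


Register state trace:
  MOV R5, 44  → R5 = 44
  MOV R1, 39  → R1 = 39
  CMP R5, R1  → computes 44 - 39 = 5
  Result is nonzero, so values are not equal
ZF = 0

0


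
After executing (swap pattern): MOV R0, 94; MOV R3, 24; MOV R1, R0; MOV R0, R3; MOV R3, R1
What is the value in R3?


Register state trace (swap pattern):
  MOV R0, 94  → R0 = 94
  MOV R3, 24  → R3 = 24
  MOV R1, R0  → R1 = 94  (save R0)
  MOV R0, R3  → R0 = 24  (R0 gets R3's value)
  MOV R3, R1  → R3 = 94  (R3 gets saved value)
Final: R3 = 94

94


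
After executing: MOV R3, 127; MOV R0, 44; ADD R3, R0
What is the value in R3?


Register state trace:
  MOV R3, 127  → R3 = 127
  MOV R0, 44  → R0 = 44
  ADD R3, R0  → R3 = 127 + 44 = 171
Final: R3 = 171

171


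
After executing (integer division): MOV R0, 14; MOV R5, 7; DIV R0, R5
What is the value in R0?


Register state trace:
  MOV R0, 14  → R0 = 14
  MOV R5, 7  → R5 = 7
  DIV R0, R5  → R0 = 14 // 7 = 2
Final: R0 = 2

2


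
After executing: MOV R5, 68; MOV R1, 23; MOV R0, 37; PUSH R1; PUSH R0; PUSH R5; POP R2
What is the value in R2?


Stack trace (top is rightmost):
  MOV R5, 68  → R5 = 68
  MOV R1, 23  → R1 = 23
  MOV R0, 37  → R0 = 37
  PUSH R1  → stack: [23]
  PUSH R0  → stack: [23, 37]
  PUSH R5  → stack: [23, 37, 68]
  POP R2  → R2 = 68, stack: [23, 37]
Final: R2 = 68

68


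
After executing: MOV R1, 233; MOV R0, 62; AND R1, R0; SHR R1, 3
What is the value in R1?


Register state trace:
  MOV R1, 233  → R1 = 233 (0b11101001)
  MOV R0, 62  → R0 = 62 (0b00111110)
  AND R1, R0  → R1 = 233 AND 62 = 40 (0b00101000)
  SHR R1, 3  → R1 = 40 >> 3 = 5
Final: R1 = 5

5


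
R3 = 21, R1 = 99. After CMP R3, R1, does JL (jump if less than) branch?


Trace:
  R3 = 21, R1 = 99
  CMP R3, R1  → compares 21 vs 99
  JL checks: is 21 less than 99?
  21 < 99, so condition is true
Branch taken: Yes

Yes


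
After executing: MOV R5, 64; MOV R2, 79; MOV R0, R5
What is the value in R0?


Register state trace:
  MOV R5, 64  → R5 = 64
  MOV R2, 79  → R2 = 79
  MOV R0, R5  → R0 = 64
Final: R0 = 64

64


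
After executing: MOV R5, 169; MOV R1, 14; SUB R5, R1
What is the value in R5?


Register state trace:
  MOV R5, 169  → R5 = 169
  MOV R1, 14  → R1 = 14
  SUB R5, R1  → R5 = 169 - 14 = 155
Final: R5 = 155

155


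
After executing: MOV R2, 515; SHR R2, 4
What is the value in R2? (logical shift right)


Register state trace:
  MOV R2, 515  → R2 = 515
  SHR R2, 4  → R2 = 515 >> 4 = 515 // 2^4 = 32
Final: R2 = 32

32


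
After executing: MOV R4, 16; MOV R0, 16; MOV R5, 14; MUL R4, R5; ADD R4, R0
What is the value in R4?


Register state trace:
  MOV R4, 16  → R4 = 16
  MOV R0, 16  → R0 = 16
  MOV R5, 14  → R5 = 14
  MUL R4, R5  → R4 = 16 * 14 = 224
  ADD R4, R0  → R4 = 224 + 16 = 240
Final: R4 = 240

240


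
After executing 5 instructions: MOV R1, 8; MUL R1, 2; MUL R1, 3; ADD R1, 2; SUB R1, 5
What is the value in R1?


Register state trace:
  MOV R1, 8  → R1 = 8
  MUL R1, 2  → R1 = 8 * 2 = 16
  MUL R1, 3  → R1 = 16 * 3 = 48
  ADD R1, 2  → R1 = 48 + 2 = 50
  SUB R1, 5  → R1 = 50 - 5 = 45
Final: R1 = 45

45


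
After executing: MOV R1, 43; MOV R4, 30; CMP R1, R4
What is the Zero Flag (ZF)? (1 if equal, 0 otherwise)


Register state trace:
  MOV R1, 43  → R1 = 43
  MOV R4, 30  → R4 = 30
  CMP R1, R4  → computes 43 - 30 = 13
  Result is nonzero, so values are not equal
ZF = 0

0


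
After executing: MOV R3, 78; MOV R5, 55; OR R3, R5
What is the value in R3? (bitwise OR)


Register state trace:
  MOV R3, 78  → R3 = 78 (0b01001110)
  MOV R5, 55  → R5 = 55 (0b00110111)
  OR R3, R5   → R3 = 78 OR 55 = 127 (0b01111111)
Final: R3 = 127

127


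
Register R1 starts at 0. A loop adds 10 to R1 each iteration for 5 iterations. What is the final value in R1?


Starting value: R1 = 0
  Iter 1: R1 = 0 + 10 = 10
  Iter 2: R1 = 10 + 10 = 20
  Iter 3: R1 = 20 + 10 = 30
  Iter 4: R1 = 30 + 10 = 40
  Iter 5: R1 = 40 + 10 = 50
Final: R1 = 50

50


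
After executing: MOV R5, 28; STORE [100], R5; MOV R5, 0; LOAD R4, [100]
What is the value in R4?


Register and memory trace:
  MOV R5, 28  → R5 = 28
  STORE [100], R5  → mem[100] = 28
  MOV R5, 0  → R5 = 0
  LOAD R4, [100]  → R4 = mem[100] = 28
Final: R4 = 28

28


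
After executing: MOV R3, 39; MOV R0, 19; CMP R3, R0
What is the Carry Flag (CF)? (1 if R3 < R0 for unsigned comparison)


Register state trace:
  MOV R3, 39  → R3 = 39
  MOV R0, 19  → R0 = 19
  CMP R3, R0  → unsigned 39 - 19: no borrow
  39 >= 19, so CF = 0
CF = 0

0


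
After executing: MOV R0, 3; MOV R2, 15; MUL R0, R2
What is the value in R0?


Register state trace:
  MOV R0, 3  → R0 = 3
  MOV R2, 15  → R2 = 15
  MUL R0, R2  → R0 = 3 * 15 = 45
Final: R0 = 45

45


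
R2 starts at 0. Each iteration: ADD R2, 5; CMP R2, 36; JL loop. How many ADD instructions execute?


Loop trace (R2 starts at 0, target 36, step 5):
  ADD #1: R2 = 0 + 5 = 5  → 5 < 36, loop
  ADD #2: R2 = 5 + 5 = 10  → 10 < 36, loop
  ADD #3: R2 = 10 + 5 = 15  → 15 < 36, loop
  ADD #4: R2 = 15 + 5 = 20  → 20 < 36, loop
  ADD #5: R2 = 20 + 5 = 25  → 25 < 36, loop
  ADD #6: R2 = 25 + 5 = 30  → 30 < 36, loop
  ADD #7: R2 = 30 + 5 = 35  → 35 < 36, loop
  ADD #8: R2 = 35 + 5 = 40  → 40 >= 36, exit
Total ADD instructions: 8

8


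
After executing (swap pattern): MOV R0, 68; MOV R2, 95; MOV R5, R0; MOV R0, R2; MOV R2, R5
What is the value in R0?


Register state trace (swap pattern):
  MOV R0, 68  → R0 = 68
  MOV R2, 95  → R2 = 95
  MOV R5, R0  → R5 = 68  (save R0)
  MOV R0, R2  → R0 = 95  (R0 gets R2's value)
  MOV R2, R5  → R2 = 68  (R2 gets saved value)
Final: R0 = 95

95


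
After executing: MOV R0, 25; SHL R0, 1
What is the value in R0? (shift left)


Register state trace:
  MOV R0, 25  → R0 = 25
  SHL R0, 1  → R0 = 25 << 1 = 25 * 2^1 = 50
Final: R0 = 50

50


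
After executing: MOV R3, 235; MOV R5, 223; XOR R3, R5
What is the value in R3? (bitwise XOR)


Register state trace:
  MOV R3, 235  → R3 = 235 (0b11101011)
  MOV R5, 223  → R5 = 223 (0b11011111)
  XOR R3, R5  → R3 = 235 XOR 223 = 52 (0b00110100)
Final: R3 = 52

52


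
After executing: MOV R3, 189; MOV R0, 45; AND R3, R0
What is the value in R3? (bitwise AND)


Register state trace:
  MOV R3, 189  → R3 = 189 (0b10111101)
  MOV R0, 45  → R0 = 45 (0b00101101)
  AND R3, R0  → R3 = 189 AND 45 = 45 (0b00101101)
Final: R3 = 45

45


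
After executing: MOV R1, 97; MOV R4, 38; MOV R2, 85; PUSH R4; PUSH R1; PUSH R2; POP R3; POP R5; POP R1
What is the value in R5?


Stack trace (top is rightmost):
  MOV R1, 97  → R1 = 97
  MOV R4, 38  → R4 = 38
  MOV R2, 85  → R2 = 85
  PUSH R4  → stack: [38]
  PUSH R1  → stack: [38, 97]
  PUSH R2  → stack: [38, 97, 85]
  POP R3  → R3 = 85, stack: [38, 97]
  POP R5  → R5 = 97, stack: [38]
  POP R1  → R1 = 38, stack: []
Final: R5 = 97

97


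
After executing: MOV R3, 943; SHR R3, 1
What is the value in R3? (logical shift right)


Register state trace:
  MOV R3, 943  → R3 = 943
  SHR R3, 1  → R3 = 943 >> 1 = 943 // 2^1 = 471
Final: R3 = 471

471


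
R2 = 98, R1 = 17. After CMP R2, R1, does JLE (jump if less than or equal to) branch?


Trace:
  R2 = 98, R1 = 17
  CMP R2, R1  → compares 98 vs 17
  JLE checks: is 98 less than or equal to 17?
  98 > 17, so condition is false
Branch taken: No

No


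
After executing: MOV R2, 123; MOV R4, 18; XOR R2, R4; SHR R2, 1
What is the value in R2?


Register state trace:
  MOV R2, 123  → R2 = 123 (0b01111011)
  MOV R4, 18  → R4 = 18 (0b00010010)
  XOR R2, R4  → R2 = 123 XOR 18 = 105 (0b01101001)
  SHR R2, 1  → R2 = 105 >> 1 = 52
Final: R2 = 52

52


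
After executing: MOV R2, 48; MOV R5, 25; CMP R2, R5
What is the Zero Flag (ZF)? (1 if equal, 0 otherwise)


Register state trace:
  MOV R2, 48  → R2 = 48
  MOV R5, 25  → R5 = 25
  CMP R2, R5  → computes 48 - 25 = 23
  Result is nonzero, so values are not equal
ZF = 0

0


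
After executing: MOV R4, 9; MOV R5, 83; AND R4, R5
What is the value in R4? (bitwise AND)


Register state trace:
  MOV R4, 9  → R4 = 9 (0b00001001)
  MOV R5, 83  → R5 = 83 (0b01010011)
  AND R4, R5  → R4 = 9 AND 83 = 1 (0b00000001)
Final: R4 = 1

1


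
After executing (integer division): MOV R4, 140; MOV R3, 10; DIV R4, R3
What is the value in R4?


Register state trace:
  MOV R4, 140  → R4 = 140
  MOV R3, 10  → R3 = 10
  DIV R4, R3  → R4 = 140 // 10 = 14
Final: R4 = 14

14


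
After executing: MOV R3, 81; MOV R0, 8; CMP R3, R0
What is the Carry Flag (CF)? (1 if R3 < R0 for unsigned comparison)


Register state trace:
  MOV R3, 81  → R3 = 81
  MOV R0, 8  → R0 = 8
  CMP R3, R0  → unsigned 81 - 8: no borrow
  81 >= 8, so CF = 0
CF = 0

0


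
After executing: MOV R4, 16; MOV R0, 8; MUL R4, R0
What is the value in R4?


Register state trace:
  MOV R4, 16  → R4 = 16
  MOV R0, 8  → R0 = 8
  MUL R4, R0  → R4 = 16 * 8 = 128
Final: R4 = 128

128


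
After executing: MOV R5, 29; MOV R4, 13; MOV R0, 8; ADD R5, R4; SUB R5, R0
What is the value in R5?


Register state trace:
  MOV R5, 29  → R5 = 29
  MOV R4, 13  → R4 = 13
  MOV R0, 8  → R0 = 8
  ADD R5, R4  → R5 = 29 + 13 = 42
  SUB R5, R0  → R5 = 42 - 8 = 34
Final: R5 = 34

34


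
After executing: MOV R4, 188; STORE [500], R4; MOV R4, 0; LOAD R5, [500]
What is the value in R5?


Register and memory trace:
  MOV R4, 188  → R4 = 188
  STORE [500], R4  → mem[500] = 188
  MOV R4, 0  → R4 = 0
  LOAD R5, [500]  → R5 = mem[500] = 188
Final: R5 = 188

188


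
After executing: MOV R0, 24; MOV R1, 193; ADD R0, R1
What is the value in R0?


Register state trace:
  MOV R0, 24  → R0 = 24
  MOV R1, 193  → R1 = 193
  ADD R0, R1  → R0 = 24 + 193 = 217
Final: R0 = 217

217


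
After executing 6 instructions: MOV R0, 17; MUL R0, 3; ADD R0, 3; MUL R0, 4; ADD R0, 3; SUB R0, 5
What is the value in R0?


Register state trace:
  MOV R0, 17  → R0 = 17
  MUL R0, 3  → R0 = 17 * 3 = 51
  ADD R0, 3  → R0 = 51 + 3 = 54
  MUL R0, 4  → R0 = 54 * 4 = 216
  ADD R0, 3  → R0 = 216 + 3 = 219
  SUB R0, 5  → R0 = 219 - 5 = 214
Final: R0 = 214

214


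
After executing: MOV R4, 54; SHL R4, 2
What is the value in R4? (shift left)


Register state trace:
  MOV R4, 54  → R4 = 54
  SHL R4, 2  → R4 = 54 << 2 = 54 * 2^2 = 216
Final: R4 = 216

216


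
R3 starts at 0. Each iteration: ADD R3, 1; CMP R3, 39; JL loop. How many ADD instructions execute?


Loop trace (R3 starts at 0, target 39, step 1):
  ADD #1: R3 = 0 + 1 = 1  → 1 < 39, loop
  ADD #2: R3 = 1 + 1 = 2  → 2 < 39, loop
  ADD #3: R3 = 2 + 1 = 3  → 3 < 39, loop
  ADD #4: R3 = 3 + 1 = 4  → 4 < 39, loop
  ADD #5: R3 = 4 + 1 = 5  → 5 < 39, loop
  ADD #6: R3 = 5 + 1 = 6  → 6 < 39, loop
  ADD #7: R3 = 6 + 1 = 7  → 7 < 39, loop
  ADD #8: R3 = 7 + 1 = 8  → 8 < 39, loop
  ADD #9: R3 = 8 + 1 = 9  → 9 < 39, loop
  ADD #10: R3 = 9 + 1 = 10  → 10 < 39, loop
  ADD #11: R3 = 10 + 1 = 11  → 11 < 39, loop
  ADD #12: R3 = 11 + 1 = 12  → 12 < 39, loop
  ADD #13: R3 = 12 + 1 = 13  → 13 < 39, loop
  ADD #14: R3 = 13 + 1 = 14  → 14 < 39, loop
  ADD #15: R3 = 14 + 1 = 15  → 15 < 39, loop
  ADD #16: R3 = 15 + 1 = 16  → 16 < 39, loop
  ADD #17: R3 = 16 + 1 = 17  → 17 < 39, loop
  ADD #18: R3 = 17 + 1 = 18  → 18 < 39, loop
  ADD #19: R3 = 18 + 1 = 19  → 19 < 39, loop
  ADD #20: R3 = 19 + 1 = 20  → 20 < 39, loop
  ADD #21: R3 = 20 + 1 = 21  → 21 < 39, loop
  ADD #22: R3 = 21 + 1 = 22  → 22 < 39, loop
  ADD #23: R3 = 22 + 1 = 23  → 23 < 39, loop
  ADD #24: R3 = 23 + 1 = 24  → 24 < 39, loop
  ADD #25: R3 = 24 + 1 = 25  → 25 < 39, loop
  ADD #26: R3 = 25 + 1 = 26  → 26 < 39, loop
  ADD #27: R3 = 26 + 1 = 27  → 27 < 39, loop
  ADD #28: R3 = 27 + 1 = 28  → 28 < 39, loop
  ADD #29: R3 = 28 + 1 = 29  → 29 < 39, loop
  ADD #30: R3 = 29 + 1 = 30  → 30 < 39, loop
  ADD #31: R3 = 30 + 1 = 31  → 31 < 39, loop
  ADD #32: R3 = 31 + 1 = 32  → 32 < 39, loop
  ADD #33: R3 = 32 + 1 = 33  → 33 < 39, loop
  ADD #34: R3 = 33 + 1 = 34  → 34 < 39, loop
  ADD #35: R3 = 34 + 1 = 35  → 35 < 39, loop
  ADD #36: R3 = 35 + 1 = 36  → 36 < 39, loop
  ADD #37: R3 = 36 + 1 = 37  → 37 < 39, loop
  ADD #38: R3 = 37 + 1 = 38  → 38 < 39, loop
  ADD #39: R3 = 38 + 1 = 39  → 39 >= 39, exit
Total ADD instructions: 39

39


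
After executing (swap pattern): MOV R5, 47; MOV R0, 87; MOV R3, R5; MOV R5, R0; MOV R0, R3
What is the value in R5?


Register state trace (swap pattern):
  MOV R5, 47  → R5 = 47
  MOV R0, 87  → R0 = 87
  MOV R3, R5  → R3 = 47  (save R5)
  MOV R5, R0  → R5 = 87  (R5 gets R0's value)
  MOV R0, R3  → R0 = 47  (R0 gets saved value)
Final: R5 = 87

87


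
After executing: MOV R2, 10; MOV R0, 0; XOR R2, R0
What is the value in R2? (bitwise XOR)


Register state trace:
  MOV R2, 10  → R2 = 10 (0b00001010)
  MOV R0, 0  → R0 = 0 (0b00000000)
  XOR R2, R0  → R2 = 10 XOR 0 = 10 (0b00001010)
Final: R2 = 10

10


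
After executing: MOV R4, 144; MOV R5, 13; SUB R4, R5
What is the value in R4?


Register state trace:
  MOV R4, 144  → R4 = 144
  MOV R5, 13  → R5 = 13
  SUB R4, R5  → R4 = 144 - 13 = 131
Final: R4 = 131

131


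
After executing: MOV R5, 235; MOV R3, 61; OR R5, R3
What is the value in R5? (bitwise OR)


Register state trace:
  MOV R5, 235  → R5 = 235 (0b11101011)
  MOV R3, 61  → R3 = 61 (0b00111101)
  OR R5, R3   → R5 = 235 OR 61 = 255 (0b11111111)
Final: R5 = 255

255


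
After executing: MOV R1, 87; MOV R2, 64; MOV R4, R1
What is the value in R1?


Register state trace:
  MOV R1, 87  → R1 = 87
  MOV R2, 64  → R2 = 64
  MOV R4, R1  → R4 = 87
Final: R1 = 87

87


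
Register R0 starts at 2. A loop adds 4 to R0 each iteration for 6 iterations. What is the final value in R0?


Starting value: R0 = 2
  Iter 1: R0 = 2 + 4 = 6
  Iter 2: R0 = 6 + 4 = 10
  Iter 3: R0 = 10 + 4 = 14
  Iter 4: R0 = 14 + 4 = 18
  Iter 5: R0 = 18 + 4 = 22
  Iter 6: R0 = 22 + 4 = 26
Final: R0 = 26

26


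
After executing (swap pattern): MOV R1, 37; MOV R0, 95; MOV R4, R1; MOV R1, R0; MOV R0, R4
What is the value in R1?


Register state trace (swap pattern):
  MOV R1, 37  → R1 = 37
  MOV R0, 95  → R0 = 95
  MOV R4, R1  → R4 = 37  (save R1)
  MOV R1, R0  → R1 = 95  (R1 gets R0's value)
  MOV R0, R4  → R0 = 37  (R0 gets saved value)
Final: R1 = 95

95


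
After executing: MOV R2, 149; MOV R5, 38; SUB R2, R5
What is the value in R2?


Register state trace:
  MOV R2, 149  → R2 = 149
  MOV R5, 38  → R5 = 38
  SUB R2, R5  → R2 = 149 - 38 = 111
Final: R2 = 111

111


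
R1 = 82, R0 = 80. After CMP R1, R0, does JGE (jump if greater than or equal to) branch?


Trace:
  R1 = 82, R0 = 80
  CMP R1, R0  → compares 82 vs 80
  JGE checks: is 82 greater than or equal to 80?
  82 > 80, so condition is true
Branch taken: Yes

Yes


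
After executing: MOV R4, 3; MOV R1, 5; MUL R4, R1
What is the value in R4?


Register state trace:
  MOV R4, 3  → R4 = 3
  MOV R1, 5  → R1 = 5
  MUL R4, R1  → R4 = 3 * 5 = 15
Final: R4 = 15

15


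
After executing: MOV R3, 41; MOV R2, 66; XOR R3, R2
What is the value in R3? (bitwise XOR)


Register state trace:
  MOV R3, 41  → R3 = 41 (0b00101001)
  MOV R2, 66  → R2 = 66 (0b01000010)
  XOR R3, R2  → R3 = 41 XOR 66 = 107 (0b01101011)
Final: R3 = 107

107


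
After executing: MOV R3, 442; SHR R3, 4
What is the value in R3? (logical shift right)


Register state trace:
  MOV R3, 442  → R3 = 442
  SHR R3, 4  → R3 = 442 >> 4 = 442 // 2^4 = 27
Final: R3 = 27

27


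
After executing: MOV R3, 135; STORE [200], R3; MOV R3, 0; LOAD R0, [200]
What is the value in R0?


Register and memory trace:
  MOV R3, 135  → R3 = 135
  STORE [200], R3  → mem[200] = 135
  MOV R3, 0  → R3 = 0
  LOAD R0, [200]  → R0 = mem[200] = 135
Final: R0 = 135

135
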